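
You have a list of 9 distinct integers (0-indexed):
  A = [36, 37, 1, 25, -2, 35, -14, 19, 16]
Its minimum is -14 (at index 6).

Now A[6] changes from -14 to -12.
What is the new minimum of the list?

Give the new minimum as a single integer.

Answer: -12

Derivation:
Old min = -14 (at index 6)
Change: A[6] -14 -> -12
Changed element WAS the min. Need to check: is -12 still <= all others?
  Min of remaining elements: -2
  New min = min(-12, -2) = -12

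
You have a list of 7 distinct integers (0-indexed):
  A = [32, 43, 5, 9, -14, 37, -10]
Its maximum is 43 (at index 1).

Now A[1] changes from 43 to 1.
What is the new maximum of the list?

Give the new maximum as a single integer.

Old max = 43 (at index 1)
Change: A[1] 43 -> 1
Changed element WAS the max -> may need rescan.
  Max of remaining elements: 37
  New max = max(1, 37) = 37

Answer: 37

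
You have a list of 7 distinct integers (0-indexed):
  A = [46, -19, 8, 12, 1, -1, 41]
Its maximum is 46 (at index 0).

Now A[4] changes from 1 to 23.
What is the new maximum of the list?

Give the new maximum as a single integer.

Old max = 46 (at index 0)
Change: A[4] 1 -> 23
Changed element was NOT the old max.
  New max = max(old_max, new_val) = max(46, 23) = 46

Answer: 46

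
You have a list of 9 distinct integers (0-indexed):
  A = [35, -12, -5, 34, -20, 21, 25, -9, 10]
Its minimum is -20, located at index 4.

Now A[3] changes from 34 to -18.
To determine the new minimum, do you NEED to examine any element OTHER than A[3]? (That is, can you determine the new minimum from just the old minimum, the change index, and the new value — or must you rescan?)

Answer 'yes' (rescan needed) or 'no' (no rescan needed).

Old min = -20 at index 4
Change at index 3: 34 -> -18
Index 3 was NOT the min. New min = min(-20, -18). No rescan of other elements needed.
Needs rescan: no

Answer: no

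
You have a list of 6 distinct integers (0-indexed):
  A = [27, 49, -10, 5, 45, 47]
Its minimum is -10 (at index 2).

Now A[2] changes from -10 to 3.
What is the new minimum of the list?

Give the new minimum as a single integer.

Answer: 3

Derivation:
Old min = -10 (at index 2)
Change: A[2] -10 -> 3
Changed element WAS the min. Need to check: is 3 still <= all others?
  Min of remaining elements: 5
  New min = min(3, 5) = 3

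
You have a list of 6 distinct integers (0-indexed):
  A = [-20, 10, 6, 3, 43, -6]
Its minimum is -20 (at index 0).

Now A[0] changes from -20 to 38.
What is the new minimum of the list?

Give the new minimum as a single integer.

Old min = -20 (at index 0)
Change: A[0] -20 -> 38
Changed element WAS the min. Need to check: is 38 still <= all others?
  Min of remaining elements: -6
  New min = min(38, -6) = -6

Answer: -6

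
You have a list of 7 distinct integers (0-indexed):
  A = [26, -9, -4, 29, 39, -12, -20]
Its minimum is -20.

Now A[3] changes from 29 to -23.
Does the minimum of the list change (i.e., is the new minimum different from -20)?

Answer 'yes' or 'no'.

Old min = -20
Change: A[3] 29 -> -23
Changed element was NOT the min; min changes only if -23 < -20.
New min = -23; changed? yes

Answer: yes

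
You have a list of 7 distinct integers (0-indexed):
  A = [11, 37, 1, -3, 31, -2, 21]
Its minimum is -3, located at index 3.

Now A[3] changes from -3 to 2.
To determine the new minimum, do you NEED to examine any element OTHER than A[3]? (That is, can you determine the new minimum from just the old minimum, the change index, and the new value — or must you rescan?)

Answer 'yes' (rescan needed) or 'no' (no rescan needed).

Answer: yes

Derivation:
Old min = -3 at index 3
Change at index 3: -3 -> 2
Index 3 WAS the min and new value 2 > old min -3. Must rescan other elements to find the new min.
Needs rescan: yes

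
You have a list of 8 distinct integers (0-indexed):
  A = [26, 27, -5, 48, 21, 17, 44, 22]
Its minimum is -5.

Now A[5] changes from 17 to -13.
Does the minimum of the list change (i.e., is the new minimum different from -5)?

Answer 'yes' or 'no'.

Old min = -5
Change: A[5] 17 -> -13
Changed element was NOT the min; min changes only if -13 < -5.
New min = -13; changed? yes

Answer: yes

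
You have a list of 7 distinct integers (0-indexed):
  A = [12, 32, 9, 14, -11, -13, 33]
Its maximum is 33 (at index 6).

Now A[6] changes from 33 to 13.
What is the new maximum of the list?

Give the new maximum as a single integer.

Old max = 33 (at index 6)
Change: A[6] 33 -> 13
Changed element WAS the max -> may need rescan.
  Max of remaining elements: 32
  New max = max(13, 32) = 32

Answer: 32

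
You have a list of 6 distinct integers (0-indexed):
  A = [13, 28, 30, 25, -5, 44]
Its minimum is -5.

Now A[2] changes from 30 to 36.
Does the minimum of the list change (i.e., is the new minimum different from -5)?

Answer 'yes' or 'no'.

Answer: no

Derivation:
Old min = -5
Change: A[2] 30 -> 36
Changed element was NOT the min; min changes only if 36 < -5.
New min = -5; changed? no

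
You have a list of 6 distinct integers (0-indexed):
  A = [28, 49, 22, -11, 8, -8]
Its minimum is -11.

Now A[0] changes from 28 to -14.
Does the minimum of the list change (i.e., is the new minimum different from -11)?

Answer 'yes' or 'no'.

Old min = -11
Change: A[0] 28 -> -14
Changed element was NOT the min; min changes only if -14 < -11.
New min = -14; changed? yes

Answer: yes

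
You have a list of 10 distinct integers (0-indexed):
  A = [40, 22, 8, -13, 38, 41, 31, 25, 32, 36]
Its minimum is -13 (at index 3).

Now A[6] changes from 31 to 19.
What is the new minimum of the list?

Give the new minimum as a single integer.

Old min = -13 (at index 3)
Change: A[6] 31 -> 19
Changed element was NOT the old min.
  New min = min(old_min, new_val) = min(-13, 19) = -13

Answer: -13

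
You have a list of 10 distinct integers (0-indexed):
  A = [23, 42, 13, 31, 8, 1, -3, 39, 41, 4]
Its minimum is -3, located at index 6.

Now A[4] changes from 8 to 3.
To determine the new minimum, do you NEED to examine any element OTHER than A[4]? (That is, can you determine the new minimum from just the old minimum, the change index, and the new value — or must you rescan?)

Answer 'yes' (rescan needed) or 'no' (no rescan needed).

Answer: no

Derivation:
Old min = -3 at index 6
Change at index 4: 8 -> 3
Index 4 was NOT the min. New min = min(-3, 3). No rescan of other elements needed.
Needs rescan: no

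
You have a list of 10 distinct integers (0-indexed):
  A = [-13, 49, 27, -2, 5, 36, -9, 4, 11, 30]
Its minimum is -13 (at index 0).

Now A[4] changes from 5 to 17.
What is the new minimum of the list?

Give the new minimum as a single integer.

Answer: -13

Derivation:
Old min = -13 (at index 0)
Change: A[4] 5 -> 17
Changed element was NOT the old min.
  New min = min(old_min, new_val) = min(-13, 17) = -13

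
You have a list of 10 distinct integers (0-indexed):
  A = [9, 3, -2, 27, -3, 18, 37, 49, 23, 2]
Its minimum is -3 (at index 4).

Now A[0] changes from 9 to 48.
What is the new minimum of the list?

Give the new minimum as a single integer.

Old min = -3 (at index 4)
Change: A[0] 9 -> 48
Changed element was NOT the old min.
  New min = min(old_min, new_val) = min(-3, 48) = -3

Answer: -3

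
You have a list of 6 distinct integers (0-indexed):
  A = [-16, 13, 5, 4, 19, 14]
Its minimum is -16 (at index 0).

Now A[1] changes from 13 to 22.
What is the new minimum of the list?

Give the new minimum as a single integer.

Old min = -16 (at index 0)
Change: A[1] 13 -> 22
Changed element was NOT the old min.
  New min = min(old_min, new_val) = min(-16, 22) = -16

Answer: -16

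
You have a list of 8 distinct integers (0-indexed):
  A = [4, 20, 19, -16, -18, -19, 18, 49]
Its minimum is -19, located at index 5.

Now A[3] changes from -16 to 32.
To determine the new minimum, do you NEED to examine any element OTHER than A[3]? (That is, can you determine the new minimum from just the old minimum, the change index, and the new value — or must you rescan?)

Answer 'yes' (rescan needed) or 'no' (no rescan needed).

Answer: no

Derivation:
Old min = -19 at index 5
Change at index 3: -16 -> 32
Index 3 was NOT the min. New min = min(-19, 32). No rescan of other elements needed.
Needs rescan: no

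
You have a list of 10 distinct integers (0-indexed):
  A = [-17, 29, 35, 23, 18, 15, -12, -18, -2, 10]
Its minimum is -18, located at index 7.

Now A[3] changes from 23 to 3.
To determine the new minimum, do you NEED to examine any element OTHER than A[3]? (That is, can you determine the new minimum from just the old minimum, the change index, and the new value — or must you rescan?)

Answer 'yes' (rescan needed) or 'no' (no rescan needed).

Old min = -18 at index 7
Change at index 3: 23 -> 3
Index 3 was NOT the min. New min = min(-18, 3). No rescan of other elements needed.
Needs rescan: no

Answer: no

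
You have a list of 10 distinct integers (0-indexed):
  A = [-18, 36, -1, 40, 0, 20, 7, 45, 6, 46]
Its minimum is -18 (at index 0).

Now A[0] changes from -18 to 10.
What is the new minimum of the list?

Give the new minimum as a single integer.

Old min = -18 (at index 0)
Change: A[0] -18 -> 10
Changed element WAS the min. Need to check: is 10 still <= all others?
  Min of remaining elements: -1
  New min = min(10, -1) = -1

Answer: -1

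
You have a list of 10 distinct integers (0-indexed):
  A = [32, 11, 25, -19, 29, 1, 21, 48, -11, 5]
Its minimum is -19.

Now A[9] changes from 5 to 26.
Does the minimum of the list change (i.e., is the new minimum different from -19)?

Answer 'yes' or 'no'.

Old min = -19
Change: A[9] 5 -> 26
Changed element was NOT the min; min changes only if 26 < -19.
New min = -19; changed? no

Answer: no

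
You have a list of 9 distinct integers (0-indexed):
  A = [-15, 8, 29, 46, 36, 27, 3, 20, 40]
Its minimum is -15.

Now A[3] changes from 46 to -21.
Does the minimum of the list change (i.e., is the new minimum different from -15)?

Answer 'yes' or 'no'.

Old min = -15
Change: A[3] 46 -> -21
Changed element was NOT the min; min changes only if -21 < -15.
New min = -21; changed? yes

Answer: yes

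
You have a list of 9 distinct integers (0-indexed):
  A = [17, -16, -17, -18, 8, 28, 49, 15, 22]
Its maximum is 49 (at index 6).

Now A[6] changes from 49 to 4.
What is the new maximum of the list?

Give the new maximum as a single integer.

Old max = 49 (at index 6)
Change: A[6] 49 -> 4
Changed element WAS the max -> may need rescan.
  Max of remaining elements: 28
  New max = max(4, 28) = 28

Answer: 28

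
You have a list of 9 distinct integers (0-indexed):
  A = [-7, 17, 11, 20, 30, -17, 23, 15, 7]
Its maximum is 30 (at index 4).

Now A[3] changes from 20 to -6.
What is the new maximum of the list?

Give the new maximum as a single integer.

Answer: 30

Derivation:
Old max = 30 (at index 4)
Change: A[3] 20 -> -6
Changed element was NOT the old max.
  New max = max(old_max, new_val) = max(30, -6) = 30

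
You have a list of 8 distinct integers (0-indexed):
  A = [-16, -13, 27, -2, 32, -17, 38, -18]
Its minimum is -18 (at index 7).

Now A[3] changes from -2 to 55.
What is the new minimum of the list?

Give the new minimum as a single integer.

Old min = -18 (at index 7)
Change: A[3] -2 -> 55
Changed element was NOT the old min.
  New min = min(old_min, new_val) = min(-18, 55) = -18

Answer: -18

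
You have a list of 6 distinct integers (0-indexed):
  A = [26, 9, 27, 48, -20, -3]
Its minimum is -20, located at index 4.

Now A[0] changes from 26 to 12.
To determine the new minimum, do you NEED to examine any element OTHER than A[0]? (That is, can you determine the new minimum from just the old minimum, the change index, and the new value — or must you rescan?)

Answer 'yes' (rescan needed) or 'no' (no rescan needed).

Old min = -20 at index 4
Change at index 0: 26 -> 12
Index 0 was NOT the min. New min = min(-20, 12). No rescan of other elements needed.
Needs rescan: no

Answer: no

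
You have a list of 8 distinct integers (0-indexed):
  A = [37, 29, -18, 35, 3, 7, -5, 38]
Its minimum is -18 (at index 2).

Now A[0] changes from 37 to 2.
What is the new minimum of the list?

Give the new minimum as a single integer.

Old min = -18 (at index 2)
Change: A[0] 37 -> 2
Changed element was NOT the old min.
  New min = min(old_min, new_val) = min(-18, 2) = -18

Answer: -18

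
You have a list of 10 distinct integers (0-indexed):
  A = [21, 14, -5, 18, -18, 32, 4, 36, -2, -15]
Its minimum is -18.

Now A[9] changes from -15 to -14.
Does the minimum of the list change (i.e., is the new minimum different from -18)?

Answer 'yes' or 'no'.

Answer: no

Derivation:
Old min = -18
Change: A[9] -15 -> -14
Changed element was NOT the min; min changes only if -14 < -18.
New min = -18; changed? no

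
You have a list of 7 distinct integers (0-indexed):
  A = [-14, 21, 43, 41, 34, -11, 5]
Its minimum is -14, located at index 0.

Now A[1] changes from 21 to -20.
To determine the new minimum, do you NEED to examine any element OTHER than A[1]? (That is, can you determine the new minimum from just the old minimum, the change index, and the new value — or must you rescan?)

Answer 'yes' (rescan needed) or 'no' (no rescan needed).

Answer: no

Derivation:
Old min = -14 at index 0
Change at index 1: 21 -> -20
Index 1 was NOT the min. New min = min(-14, -20). No rescan of other elements needed.
Needs rescan: no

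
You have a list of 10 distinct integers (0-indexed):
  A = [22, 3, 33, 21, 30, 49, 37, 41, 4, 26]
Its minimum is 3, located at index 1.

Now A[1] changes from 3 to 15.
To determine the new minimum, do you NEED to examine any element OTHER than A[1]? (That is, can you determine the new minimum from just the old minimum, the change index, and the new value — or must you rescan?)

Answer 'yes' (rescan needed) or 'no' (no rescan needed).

Answer: yes

Derivation:
Old min = 3 at index 1
Change at index 1: 3 -> 15
Index 1 WAS the min and new value 15 > old min 3. Must rescan other elements to find the new min.
Needs rescan: yes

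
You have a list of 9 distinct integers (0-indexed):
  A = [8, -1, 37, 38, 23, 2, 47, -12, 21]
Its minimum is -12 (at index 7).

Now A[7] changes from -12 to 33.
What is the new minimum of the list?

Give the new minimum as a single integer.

Answer: -1

Derivation:
Old min = -12 (at index 7)
Change: A[7] -12 -> 33
Changed element WAS the min. Need to check: is 33 still <= all others?
  Min of remaining elements: -1
  New min = min(33, -1) = -1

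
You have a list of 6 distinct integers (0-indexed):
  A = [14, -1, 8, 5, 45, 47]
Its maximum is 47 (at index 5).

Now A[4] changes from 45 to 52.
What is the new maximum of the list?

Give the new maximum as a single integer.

Old max = 47 (at index 5)
Change: A[4] 45 -> 52
Changed element was NOT the old max.
  New max = max(old_max, new_val) = max(47, 52) = 52

Answer: 52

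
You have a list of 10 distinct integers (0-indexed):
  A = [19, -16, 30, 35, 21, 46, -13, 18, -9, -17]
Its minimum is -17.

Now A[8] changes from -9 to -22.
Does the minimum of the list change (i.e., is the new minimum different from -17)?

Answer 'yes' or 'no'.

Old min = -17
Change: A[8] -9 -> -22
Changed element was NOT the min; min changes only if -22 < -17.
New min = -22; changed? yes

Answer: yes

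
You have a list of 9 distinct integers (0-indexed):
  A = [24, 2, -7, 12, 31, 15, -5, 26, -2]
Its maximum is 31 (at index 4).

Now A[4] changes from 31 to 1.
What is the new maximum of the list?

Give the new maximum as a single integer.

Answer: 26

Derivation:
Old max = 31 (at index 4)
Change: A[4] 31 -> 1
Changed element WAS the max -> may need rescan.
  Max of remaining elements: 26
  New max = max(1, 26) = 26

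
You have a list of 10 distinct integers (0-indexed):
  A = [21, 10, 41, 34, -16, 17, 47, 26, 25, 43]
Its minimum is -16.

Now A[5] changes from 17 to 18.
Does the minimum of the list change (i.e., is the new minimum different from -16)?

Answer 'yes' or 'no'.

Old min = -16
Change: A[5] 17 -> 18
Changed element was NOT the min; min changes only if 18 < -16.
New min = -16; changed? no

Answer: no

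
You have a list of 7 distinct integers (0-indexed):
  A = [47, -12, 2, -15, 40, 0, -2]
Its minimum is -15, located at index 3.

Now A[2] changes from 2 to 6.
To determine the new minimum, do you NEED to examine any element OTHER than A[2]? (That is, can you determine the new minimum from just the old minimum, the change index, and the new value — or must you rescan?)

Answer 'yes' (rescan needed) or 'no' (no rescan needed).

Answer: no

Derivation:
Old min = -15 at index 3
Change at index 2: 2 -> 6
Index 2 was NOT the min. New min = min(-15, 6). No rescan of other elements needed.
Needs rescan: no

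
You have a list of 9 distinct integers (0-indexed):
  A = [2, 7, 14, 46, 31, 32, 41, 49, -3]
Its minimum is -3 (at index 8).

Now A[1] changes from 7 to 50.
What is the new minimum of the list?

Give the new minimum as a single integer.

Answer: -3

Derivation:
Old min = -3 (at index 8)
Change: A[1] 7 -> 50
Changed element was NOT the old min.
  New min = min(old_min, new_val) = min(-3, 50) = -3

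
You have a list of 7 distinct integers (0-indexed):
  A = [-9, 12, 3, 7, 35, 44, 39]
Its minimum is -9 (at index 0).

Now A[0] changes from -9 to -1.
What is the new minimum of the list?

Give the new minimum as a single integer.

Answer: -1

Derivation:
Old min = -9 (at index 0)
Change: A[0] -9 -> -1
Changed element WAS the min. Need to check: is -1 still <= all others?
  Min of remaining elements: 3
  New min = min(-1, 3) = -1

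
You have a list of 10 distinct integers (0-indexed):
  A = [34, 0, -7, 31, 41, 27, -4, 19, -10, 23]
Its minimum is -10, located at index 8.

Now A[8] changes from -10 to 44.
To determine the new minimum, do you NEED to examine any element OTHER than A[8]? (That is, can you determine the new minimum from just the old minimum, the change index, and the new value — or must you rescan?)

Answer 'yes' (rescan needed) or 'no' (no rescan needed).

Old min = -10 at index 8
Change at index 8: -10 -> 44
Index 8 WAS the min and new value 44 > old min -10. Must rescan other elements to find the new min.
Needs rescan: yes

Answer: yes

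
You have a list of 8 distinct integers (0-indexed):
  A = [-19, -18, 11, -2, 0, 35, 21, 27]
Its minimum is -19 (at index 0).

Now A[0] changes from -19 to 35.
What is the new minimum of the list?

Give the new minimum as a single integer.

Answer: -18

Derivation:
Old min = -19 (at index 0)
Change: A[0] -19 -> 35
Changed element WAS the min. Need to check: is 35 still <= all others?
  Min of remaining elements: -18
  New min = min(35, -18) = -18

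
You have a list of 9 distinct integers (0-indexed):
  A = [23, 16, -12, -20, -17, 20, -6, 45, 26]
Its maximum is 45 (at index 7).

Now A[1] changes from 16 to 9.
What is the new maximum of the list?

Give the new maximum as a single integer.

Answer: 45

Derivation:
Old max = 45 (at index 7)
Change: A[1] 16 -> 9
Changed element was NOT the old max.
  New max = max(old_max, new_val) = max(45, 9) = 45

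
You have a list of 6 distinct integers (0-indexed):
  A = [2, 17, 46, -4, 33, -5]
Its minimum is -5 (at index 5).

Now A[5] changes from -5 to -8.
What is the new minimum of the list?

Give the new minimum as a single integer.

Answer: -8

Derivation:
Old min = -5 (at index 5)
Change: A[5] -5 -> -8
Changed element WAS the min. Need to check: is -8 still <= all others?
  Min of remaining elements: -4
  New min = min(-8, -4) = -8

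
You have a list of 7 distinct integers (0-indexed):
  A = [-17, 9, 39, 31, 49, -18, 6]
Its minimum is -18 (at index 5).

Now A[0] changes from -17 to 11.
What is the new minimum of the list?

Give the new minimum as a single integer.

Answer: -18

Derivation:
Old min = -18 (at index 5)
Change: A[0] -17 -> 11
Changed element was NOT the old min.
  New min = min(old_min, new_val) = min(-18, 11) = -18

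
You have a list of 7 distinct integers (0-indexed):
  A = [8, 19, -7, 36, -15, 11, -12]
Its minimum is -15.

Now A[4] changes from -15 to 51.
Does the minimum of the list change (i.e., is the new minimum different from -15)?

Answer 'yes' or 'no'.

Answer: yes

Derivation:
Old min = -15
Change: A[4] -15 -> 51
Changed element was the min; new min must be rechecked.
New min = -12; changed? yes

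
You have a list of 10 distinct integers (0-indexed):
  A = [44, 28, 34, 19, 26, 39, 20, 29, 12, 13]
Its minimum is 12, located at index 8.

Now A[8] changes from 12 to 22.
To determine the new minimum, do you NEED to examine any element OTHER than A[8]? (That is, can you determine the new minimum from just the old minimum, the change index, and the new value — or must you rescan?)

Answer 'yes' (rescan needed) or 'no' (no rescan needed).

Answer: yes

Derivation:
Old min = 12 at index 8
Change at index 8: 12 -> 22
Index 8 WAS the min and new value 22 > old min 12. Must rescan other elements to find the new min.
Needs rescan: yes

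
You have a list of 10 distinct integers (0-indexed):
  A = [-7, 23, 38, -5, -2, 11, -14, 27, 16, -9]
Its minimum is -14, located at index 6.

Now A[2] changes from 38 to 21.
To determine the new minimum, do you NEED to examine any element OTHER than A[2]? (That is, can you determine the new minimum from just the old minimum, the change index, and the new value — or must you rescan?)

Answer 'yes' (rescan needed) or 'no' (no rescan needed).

Old min = -14 at index 6
Change at index 2: 38 -> 21
Index 2 was NOT the min. New min = min(-14, 21). No rescan of other elements needed.
Needs rescan: no

Answer: no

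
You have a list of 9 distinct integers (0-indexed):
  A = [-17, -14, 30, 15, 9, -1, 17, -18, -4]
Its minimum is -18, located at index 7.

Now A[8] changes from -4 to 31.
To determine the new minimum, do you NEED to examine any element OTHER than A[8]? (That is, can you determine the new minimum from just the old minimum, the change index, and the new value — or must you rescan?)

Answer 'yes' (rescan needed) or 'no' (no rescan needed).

Old min = -18 at index 7
Change at index 8: -4 -> 31
Index 8 was NOT the min. New min = min(-18, 31). No rescan of other elements needed.
Needs rescan: no

Answer: no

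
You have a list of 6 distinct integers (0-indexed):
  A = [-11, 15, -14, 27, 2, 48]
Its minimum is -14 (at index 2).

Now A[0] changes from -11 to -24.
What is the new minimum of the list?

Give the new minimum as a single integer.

Old min = -14 (at index 2)
Change: A[0] -11 -> -24
Changed element was NOT the old min.
  New min = min(old_min, new_val) = min(-14, -24) = -24

Answer: -24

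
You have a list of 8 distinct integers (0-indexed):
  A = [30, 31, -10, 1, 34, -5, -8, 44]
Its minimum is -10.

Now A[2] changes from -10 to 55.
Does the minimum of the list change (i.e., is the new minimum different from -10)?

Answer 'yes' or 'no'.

Answer: yes

Derivation:
Old min = -10
Change: A[2] -10 -> 55
Changed element was the min; new min must be rechecked.
New min = -8; changed? yes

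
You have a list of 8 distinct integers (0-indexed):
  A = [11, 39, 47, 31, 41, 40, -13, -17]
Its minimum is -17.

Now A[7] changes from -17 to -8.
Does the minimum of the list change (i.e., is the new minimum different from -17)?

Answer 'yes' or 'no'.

Old min = -17
Change: A[7] -17 -> -8
Changed element was the min; new min must be rechecked.
New min = -13; changed? yes

Answer: yes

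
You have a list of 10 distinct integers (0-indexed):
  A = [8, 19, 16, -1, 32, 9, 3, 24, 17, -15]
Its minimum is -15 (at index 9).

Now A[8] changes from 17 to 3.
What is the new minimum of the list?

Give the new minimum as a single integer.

Answer: -15

Derivation:
Old min = -15 (at index 9)
Change: A[8] 17 -> 3
Changed element was NOT the old min.
  New min = min(old_min, new_val) = min(-15, 3) = -15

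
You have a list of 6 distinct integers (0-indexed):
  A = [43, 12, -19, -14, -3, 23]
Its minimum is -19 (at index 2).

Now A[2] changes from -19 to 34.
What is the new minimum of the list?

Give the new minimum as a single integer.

Answer: -14

Derivation:
Old min = -19 (at index 2)
Change: A[2] -19 -> 34
Changed element WAS the min. Need to check: is 34 still <= all others?
  Min of remaining elements: -14
  New min = min(34, -14) = -14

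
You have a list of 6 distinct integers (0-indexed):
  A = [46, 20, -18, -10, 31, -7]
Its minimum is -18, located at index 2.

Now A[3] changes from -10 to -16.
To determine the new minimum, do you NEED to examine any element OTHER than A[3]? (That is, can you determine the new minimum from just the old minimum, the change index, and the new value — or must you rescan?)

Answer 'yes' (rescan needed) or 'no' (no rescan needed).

Answer: no

Derivation:
Old min = -18 at index 2
Change at index 3: -10 -> -16
Index 3 was NOT the min. New min = min(-18, -16). No rescan of other elements needed.
Needs rescan: no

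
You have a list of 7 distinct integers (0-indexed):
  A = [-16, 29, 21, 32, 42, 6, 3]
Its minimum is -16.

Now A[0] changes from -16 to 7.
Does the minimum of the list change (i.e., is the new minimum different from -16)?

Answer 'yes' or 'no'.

Old min = -16
Change: A[0] -16 -> 7
Changed element was the min; new min must be rechecked.
New min = 3; changed? yes

Answer: yes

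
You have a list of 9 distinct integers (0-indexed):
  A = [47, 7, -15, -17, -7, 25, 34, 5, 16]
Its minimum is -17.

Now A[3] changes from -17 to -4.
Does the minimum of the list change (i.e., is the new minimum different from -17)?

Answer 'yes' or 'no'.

Answer: yes

Derivation:
Old min = -17
Change: A[3] -17 -> -4
Changed element was the min; new min must be rechecked.
New min = -15; changed? yes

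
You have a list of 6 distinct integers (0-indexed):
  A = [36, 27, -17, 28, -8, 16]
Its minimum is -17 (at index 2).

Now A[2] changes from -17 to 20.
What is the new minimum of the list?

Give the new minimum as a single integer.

Old min = -17 (at index 2)
Change: A[2] -17 -> 20
Changed element WAS the min. Need to check: is 20 still <= all others?
  Min of remaining elements: -8
  New min = min(20, -8) = -8

Answer: -8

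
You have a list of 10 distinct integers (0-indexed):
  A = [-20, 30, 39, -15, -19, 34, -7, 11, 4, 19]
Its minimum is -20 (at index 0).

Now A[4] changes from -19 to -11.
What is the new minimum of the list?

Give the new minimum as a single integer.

Old min = -20 (at index 0)
Change: A[4] -19 -> -11
Changed element was NOT the old min.
  New min = min(old_min, new_val) = min(-20, -11) = -20

Answer: -20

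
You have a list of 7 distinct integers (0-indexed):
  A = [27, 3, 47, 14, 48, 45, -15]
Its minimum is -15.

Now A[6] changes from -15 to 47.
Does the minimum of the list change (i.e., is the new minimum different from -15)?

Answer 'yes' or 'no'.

Old min = -15
Change: A[6] -15 -> 47
Changed element was the min; new min must be rechecked.
New min = 3; changed? yes

Answer: yes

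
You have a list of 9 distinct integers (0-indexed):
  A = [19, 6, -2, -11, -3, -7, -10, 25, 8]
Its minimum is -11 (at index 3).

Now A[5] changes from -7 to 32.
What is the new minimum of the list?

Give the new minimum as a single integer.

Old min = -11 (at index 3)
Change: A[5] -7 -> 32
Changed element was NOT the old min.
  New min = min(old_min, new_val) = min(-11, 32) = -11

Answer: -11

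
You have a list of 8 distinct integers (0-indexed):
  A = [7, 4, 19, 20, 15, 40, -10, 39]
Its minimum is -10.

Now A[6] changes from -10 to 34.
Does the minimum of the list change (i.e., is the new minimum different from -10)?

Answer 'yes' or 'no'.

Answer: yes

Derivation:
Old min = -10
Change: A[6] -10 -> 34
Changed element was the min; new min must be rechecked.
New min = 4; changed? yes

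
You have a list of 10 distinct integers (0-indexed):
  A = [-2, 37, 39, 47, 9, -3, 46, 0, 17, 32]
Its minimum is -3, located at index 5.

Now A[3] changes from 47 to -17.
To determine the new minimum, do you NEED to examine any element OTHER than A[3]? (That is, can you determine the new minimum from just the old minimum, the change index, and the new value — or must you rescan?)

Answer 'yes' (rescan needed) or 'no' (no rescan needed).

Old min = -3 at index 5
Change at index 3: 47 -> -17
Index 3 was NOT the min. New min = min(-3, -17). No rescan of other elements needed.
Needs rescan: no

Answer: no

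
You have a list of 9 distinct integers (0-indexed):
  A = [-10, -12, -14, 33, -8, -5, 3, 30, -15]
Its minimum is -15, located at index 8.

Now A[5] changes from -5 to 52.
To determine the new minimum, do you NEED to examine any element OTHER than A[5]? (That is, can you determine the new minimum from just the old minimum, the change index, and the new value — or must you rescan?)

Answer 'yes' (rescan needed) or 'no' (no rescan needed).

Answer: no

Derivation:
Old min = -15 at index 8
Change at index 5: -5 -> 52
Index 5 was NOT the min. New min = min(-15, 52). No rescan of other elements needed.
Needs rescan: no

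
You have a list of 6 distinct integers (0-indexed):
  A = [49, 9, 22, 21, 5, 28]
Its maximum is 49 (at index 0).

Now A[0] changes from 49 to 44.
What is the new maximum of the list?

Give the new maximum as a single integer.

Answer: 44

Derivation:
Old max = 49 (at index 0)
Change: A[0] 49 -> 44
Changed element WAS the max -> may need rescan.
  Max of remaining elements: 28
  New max = max(44, 28) = 44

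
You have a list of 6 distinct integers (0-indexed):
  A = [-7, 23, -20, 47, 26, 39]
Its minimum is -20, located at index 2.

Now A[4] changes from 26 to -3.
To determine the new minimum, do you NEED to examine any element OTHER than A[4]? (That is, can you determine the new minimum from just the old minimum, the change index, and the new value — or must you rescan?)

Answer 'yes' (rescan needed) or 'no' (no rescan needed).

Old min = -20 at index 2
Change at index 4: 26 -> -3
Index 4 was NOT the min. New min = min(-20, -3). No rescan of other elements needed.
Needs rescan: no

Answer: no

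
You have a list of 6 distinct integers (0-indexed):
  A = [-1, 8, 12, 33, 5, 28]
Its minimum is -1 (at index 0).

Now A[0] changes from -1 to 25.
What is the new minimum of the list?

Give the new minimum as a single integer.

Old min = -1 (at index 0)
Change: A[0] -1 -> 25
Changed element WAS the min. Need to check: is 25 still <= all others?
  Min of remaining elements: 5
  New min = min(25, 5) = 5

Answer: 5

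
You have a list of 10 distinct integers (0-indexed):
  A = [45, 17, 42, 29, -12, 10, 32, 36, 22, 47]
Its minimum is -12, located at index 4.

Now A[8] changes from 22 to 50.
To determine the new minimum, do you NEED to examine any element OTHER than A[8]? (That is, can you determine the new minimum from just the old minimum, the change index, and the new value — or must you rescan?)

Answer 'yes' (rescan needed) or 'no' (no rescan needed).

Old min = -12 at index 4
Change at index 8: 22 -> 50
Index 8 was NOT the min. New min = min(-12, 50). No rescan of other elements needed.
Needs rescan: no

Answer: no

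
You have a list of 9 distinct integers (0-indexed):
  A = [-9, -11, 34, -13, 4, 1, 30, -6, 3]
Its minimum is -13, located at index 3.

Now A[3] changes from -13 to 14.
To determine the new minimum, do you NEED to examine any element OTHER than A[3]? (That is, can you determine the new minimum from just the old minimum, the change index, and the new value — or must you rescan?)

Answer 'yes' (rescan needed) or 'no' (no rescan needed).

Answer: yes

Derivation:
Old min = -13 at index 3
Change at index 3: -13 -> 14
Index 3 WAS the min and new value 14 > old min -13. Must rescan other elements to find the new min.
Needs rescan: yes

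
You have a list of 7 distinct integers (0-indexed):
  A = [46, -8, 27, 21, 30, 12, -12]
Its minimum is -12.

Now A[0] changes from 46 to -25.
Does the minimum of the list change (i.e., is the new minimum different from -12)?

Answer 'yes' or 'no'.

Old min = -12
Change: A[0] 46 -> -25
Changed element was NOT the min; min changes only if -25 < -12.
New min = -25; changed? yes

Answer: yes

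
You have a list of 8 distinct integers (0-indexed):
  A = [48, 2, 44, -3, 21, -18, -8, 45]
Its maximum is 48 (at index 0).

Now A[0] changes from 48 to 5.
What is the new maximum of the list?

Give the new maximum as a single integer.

Old max = 48 (at index 0)
Change: A[0] 48 -> 5
Changed element WAS the max -> may need rescan.
  Max of remaining elements: 45
  New max = max(5, 45) = 45

Answer: 45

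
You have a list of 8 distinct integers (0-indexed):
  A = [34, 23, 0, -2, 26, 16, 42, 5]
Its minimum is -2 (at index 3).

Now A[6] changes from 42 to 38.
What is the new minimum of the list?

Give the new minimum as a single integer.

Old min = -2 (at index 3)
Change: A[6] 42 -> 38
Changed element was NOT the old min.
  New min = min(old_min, new_val) = min(-2, 38) = -2

Answer: -2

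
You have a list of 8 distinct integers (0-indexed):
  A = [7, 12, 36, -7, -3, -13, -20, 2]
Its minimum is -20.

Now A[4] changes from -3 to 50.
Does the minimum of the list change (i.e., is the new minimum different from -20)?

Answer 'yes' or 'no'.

Old min = -20
Change: A[4] -3 -> 50
Changed element was NOT the min; min changes only if 50 < -20.
New min = -20; changed? no

Answer: no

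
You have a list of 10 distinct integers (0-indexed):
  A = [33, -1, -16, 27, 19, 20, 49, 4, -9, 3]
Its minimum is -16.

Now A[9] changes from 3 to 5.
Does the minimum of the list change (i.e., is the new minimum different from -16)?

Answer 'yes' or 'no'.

Old min = -16
Change: A[9] 3 -> 5
Changed element was NOT the min; min changes only if 5 < -16.
New min = -16; changed? no

Answer: no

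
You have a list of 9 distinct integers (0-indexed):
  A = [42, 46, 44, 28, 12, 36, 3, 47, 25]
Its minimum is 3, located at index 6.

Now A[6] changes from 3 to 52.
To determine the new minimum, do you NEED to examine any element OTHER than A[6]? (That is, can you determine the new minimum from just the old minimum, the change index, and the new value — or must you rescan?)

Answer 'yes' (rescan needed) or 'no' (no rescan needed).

Answer: yes

Derivation:
Old min = 3 at index 6
Change at index 6: 3 -> 52
Index 6 WAS the min and new value 52 > old min 3. Must rescan other elements to find the new min.
Needs rescan: yes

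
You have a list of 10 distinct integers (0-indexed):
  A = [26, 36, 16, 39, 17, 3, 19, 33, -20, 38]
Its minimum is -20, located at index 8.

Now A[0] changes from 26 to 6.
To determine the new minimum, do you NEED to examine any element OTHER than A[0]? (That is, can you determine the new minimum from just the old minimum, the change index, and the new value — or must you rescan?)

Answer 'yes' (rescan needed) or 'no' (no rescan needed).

Old min = -20 at index 8
Change at index 0: 26 -> 6
Index 0 was NOT the min. New min = min(-20, 6). No rescan of other elements needed.
Needs rescan: no

Answer: no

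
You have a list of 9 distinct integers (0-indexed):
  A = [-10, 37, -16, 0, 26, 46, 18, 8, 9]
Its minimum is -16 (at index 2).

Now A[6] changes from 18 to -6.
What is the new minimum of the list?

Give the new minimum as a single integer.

Answer: -16

Derivation:
Old min = -16 (at index 2)
Change: A[6] 18 -> -6
Changed element was NOT the old min.
  New min = min(old_min, new_val) = min(-16, -6) = -16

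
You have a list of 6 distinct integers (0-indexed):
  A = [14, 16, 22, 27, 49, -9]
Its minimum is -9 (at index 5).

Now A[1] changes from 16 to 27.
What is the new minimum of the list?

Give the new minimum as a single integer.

Answer: -9

Derivation:
Old min = -9 (at index 5)
Change: A[1] 16 -> 27
Changed element was NOT the old min.
  New min = min(old_min, new_val) = min(-9, 27) = -9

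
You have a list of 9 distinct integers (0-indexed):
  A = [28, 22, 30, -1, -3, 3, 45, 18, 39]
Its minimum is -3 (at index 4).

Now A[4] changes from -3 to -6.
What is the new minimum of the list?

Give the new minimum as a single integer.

Old min = -3 (at index 4)
Change: A[4] -3 -> -6
Changed element WAS the min. Need to check: is -6 still <= all others?
  Min of remaining elements: -1
  New min = min(-6, -1) = -6

Answer: -6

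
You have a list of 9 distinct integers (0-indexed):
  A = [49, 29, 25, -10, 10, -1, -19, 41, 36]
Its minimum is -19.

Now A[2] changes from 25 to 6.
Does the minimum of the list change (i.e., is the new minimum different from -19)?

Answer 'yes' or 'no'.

Answer: no

Derivation:
Old min = -19
Change: A[2] 25 -> 6
Changed element was NOT the min; min changes only if 6 < -19.
New min = -19; changed? no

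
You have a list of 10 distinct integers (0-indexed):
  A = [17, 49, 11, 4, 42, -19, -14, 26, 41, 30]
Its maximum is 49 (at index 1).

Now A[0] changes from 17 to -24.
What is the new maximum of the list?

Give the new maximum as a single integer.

Answer: 49

Derivation:
Old max = 49 (at index 1)
Change: A[0] 17 -> -24
Changed element was NOT the old max.
  New max = max(old_max, new_val) = max(49, -24) = 49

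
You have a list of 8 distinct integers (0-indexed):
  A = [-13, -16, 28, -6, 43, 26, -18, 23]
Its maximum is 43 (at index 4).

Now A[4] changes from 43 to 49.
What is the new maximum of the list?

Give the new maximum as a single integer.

Old max = 43 (at index 4)
Change: A[4] 43 -> 49
Changed element WAS the max -> may need rescan.
  Max of remaining elements: 28
  New max = max(49, 28) = 49

Answer: 49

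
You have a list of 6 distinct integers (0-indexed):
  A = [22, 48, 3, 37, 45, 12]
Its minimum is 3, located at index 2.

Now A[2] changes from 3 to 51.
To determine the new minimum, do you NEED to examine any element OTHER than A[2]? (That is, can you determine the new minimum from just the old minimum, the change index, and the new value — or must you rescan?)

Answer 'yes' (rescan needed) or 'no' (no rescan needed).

Old min = 3 at index 2
Change at index 2: 3 -> 51
Index 2 WAS the min and new value 51 > old min 3. Must rescan other elements to find the new min.
Needs rescan: yes

Answer: yes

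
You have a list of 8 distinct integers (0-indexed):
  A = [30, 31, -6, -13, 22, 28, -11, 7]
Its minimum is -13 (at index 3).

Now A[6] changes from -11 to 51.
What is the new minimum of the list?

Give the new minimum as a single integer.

Answer: -13

Derivation:
Old min = -13 (at index 3)
Change: A[6] -11 -> 51
Changed element was NOT the old min.
  New min = min(old_min, new_val) = min(-13, 51) = -13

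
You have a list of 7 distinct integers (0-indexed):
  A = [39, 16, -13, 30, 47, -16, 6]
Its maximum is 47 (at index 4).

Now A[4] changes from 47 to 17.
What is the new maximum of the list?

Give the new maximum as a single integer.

Old max = 47 (at index 4)
Change: A[4] 47 -> 17
Changed element WAS the max -> may need rescan.
  Max of remaining elements: 39
  New max = max(17, 39) = 39

Answer: 39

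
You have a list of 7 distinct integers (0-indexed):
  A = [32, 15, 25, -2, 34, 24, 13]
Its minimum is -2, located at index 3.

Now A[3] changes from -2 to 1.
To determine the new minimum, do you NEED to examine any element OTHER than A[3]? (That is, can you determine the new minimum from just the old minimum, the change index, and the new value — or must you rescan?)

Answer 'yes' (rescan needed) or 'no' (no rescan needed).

Answer: yes

Derivation:
Old min = -2 at index 3
Change at index 3: -2 -> 1
Index 3 WAS the min and new value 1 > old min -2. Must rescan other elements to find the new min.
Needs rescan: yes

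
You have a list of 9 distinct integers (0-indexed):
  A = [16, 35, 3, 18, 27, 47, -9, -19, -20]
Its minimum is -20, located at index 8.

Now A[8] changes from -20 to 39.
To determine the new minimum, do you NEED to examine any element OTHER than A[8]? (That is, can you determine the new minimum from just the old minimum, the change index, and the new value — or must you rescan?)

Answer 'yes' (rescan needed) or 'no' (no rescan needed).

Old min = -20 at index 8
Change at index 8: -20 -> 39
Index 8 WAS the min and new value 39 > old min -20. Must rescan other elements to find the new min.
Needs rescan: yes

Answer: yes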